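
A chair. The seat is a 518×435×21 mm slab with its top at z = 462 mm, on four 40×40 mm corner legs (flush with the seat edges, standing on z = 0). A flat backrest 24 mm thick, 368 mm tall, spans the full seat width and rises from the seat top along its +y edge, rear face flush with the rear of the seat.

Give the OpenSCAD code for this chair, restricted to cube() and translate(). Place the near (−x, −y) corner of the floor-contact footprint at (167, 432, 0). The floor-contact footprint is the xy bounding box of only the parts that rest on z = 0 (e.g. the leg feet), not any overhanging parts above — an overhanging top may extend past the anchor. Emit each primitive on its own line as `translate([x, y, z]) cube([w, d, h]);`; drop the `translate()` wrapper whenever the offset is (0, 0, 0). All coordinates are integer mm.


// leg_h = 462 - 21 = 441
translate([167, 432, 441]) cube([518, 435, 21]);
translate([167, 432, 0]) cube([40, 40, 441]);
translate([645, 432, 0]) cube([40, 40, 441]);
translate([167, 827, 0]) cube([40, 40, 441]);
translate([645, 827, 0]) cube([40, 40, 441]);
translate([167, 843, 462]) cube([518, 24, 368]);


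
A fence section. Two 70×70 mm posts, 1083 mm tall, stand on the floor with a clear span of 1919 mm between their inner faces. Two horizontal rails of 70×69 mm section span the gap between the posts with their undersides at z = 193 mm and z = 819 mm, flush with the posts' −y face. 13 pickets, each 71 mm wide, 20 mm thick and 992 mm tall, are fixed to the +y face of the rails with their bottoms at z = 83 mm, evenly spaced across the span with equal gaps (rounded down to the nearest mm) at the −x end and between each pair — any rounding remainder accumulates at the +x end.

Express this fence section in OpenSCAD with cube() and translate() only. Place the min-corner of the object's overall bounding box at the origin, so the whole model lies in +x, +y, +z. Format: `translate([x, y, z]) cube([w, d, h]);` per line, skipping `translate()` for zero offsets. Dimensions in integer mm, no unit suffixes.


cube([70, 70, 1083]);
translate([1989, 0, 0]) cube([70, 70, 1083]);
translate([70, 0, 193]) cube([1919, 70, 69]);
translate([70, 0, 819]) cube([1919, 70, 69]);
translate([141, 70, 83]) cube([71, 20, 992]);
translate([283, 70, 83]) cube([71, 20, 992]);
translate([425, 70, 83]) cube([71, 20, 992]);
translate([567, 70, 83]) cube([71, 20, 992]);
translate([709, 70, 83]) cube([71, 20, 992]);
translate([851, 70, 83]) cube([71, 20, 992]);
translate([993, 70, 83]) cube([71, 20, 992]);
translate([1135, 70, 83]) cube([71, 20, 992]);
translate([1277, 70, 83]) cube([71, 20, 992]);
translate([1419, 70, 83]) cube([71, 20, 992]);
translate([1561, 70, 83]) cube([71, 20, 992]);
translate([1703, 70, 83]) cube([71, 20, 992]);
translate([1845, 70, 83]) cube([71, 20, 992]);


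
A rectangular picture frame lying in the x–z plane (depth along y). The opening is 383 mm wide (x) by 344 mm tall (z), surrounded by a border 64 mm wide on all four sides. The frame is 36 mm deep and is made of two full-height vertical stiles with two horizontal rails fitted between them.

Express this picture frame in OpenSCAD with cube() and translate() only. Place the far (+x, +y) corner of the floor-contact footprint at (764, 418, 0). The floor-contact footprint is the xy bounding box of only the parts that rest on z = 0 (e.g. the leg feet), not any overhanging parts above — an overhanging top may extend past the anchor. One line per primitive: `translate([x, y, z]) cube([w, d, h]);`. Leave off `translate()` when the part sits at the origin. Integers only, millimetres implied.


translate([253, 382, 0]) cube([64, 36, 472]);
translate([700, 382, 0]) cube([64, 36, 472]);
translate([317, 382, 0]) cube([383, 36, 64]);
translate([317, 382, 408]) cube([383, 36, 64]);


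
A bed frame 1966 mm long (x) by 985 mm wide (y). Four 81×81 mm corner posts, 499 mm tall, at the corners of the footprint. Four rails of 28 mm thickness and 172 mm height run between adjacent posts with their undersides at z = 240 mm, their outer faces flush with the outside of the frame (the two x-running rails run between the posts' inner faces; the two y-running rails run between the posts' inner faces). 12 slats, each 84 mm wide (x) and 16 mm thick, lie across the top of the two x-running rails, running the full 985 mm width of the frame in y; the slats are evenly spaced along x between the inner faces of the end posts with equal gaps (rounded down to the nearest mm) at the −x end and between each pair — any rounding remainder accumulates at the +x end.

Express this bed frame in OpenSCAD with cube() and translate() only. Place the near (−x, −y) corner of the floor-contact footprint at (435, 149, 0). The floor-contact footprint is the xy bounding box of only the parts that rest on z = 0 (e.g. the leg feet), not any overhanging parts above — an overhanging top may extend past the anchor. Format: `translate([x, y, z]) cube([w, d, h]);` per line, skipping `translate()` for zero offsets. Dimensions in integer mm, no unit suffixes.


translate([435, 149, 0]) cube([81, 81, 499]);
translate([435, 1053, 0]) cube([81, 81, 499]);
translate([2320, 149, 0]) cube([81, 81, 499]);
translate([2320, 1053, 0]) cube([81, 81, 499]);
translate([516, 149, 240]) cube([1804, 28, 172]);
translate([516, 1106, 240]) cube([1804, 28, 172]);
translate([435, 230, 240]) cube([28, 823, 172]);
translate([2373, 230, 240]) cube([28, 823, 172]);
translate([577, 149, 412]) cube([84, 985, 16]);
translate([722, 149, 412]) cube([84, 985, 16]);
translate([867, 149, 412]) cube([84, 985, 16]);
translate([1012, 149, 412]) cube([84, 985, 16]);
translate([1157, 149, 412]) cube([84, 985, 16]);
translate([1302, 149, 412]) cube([84, 985, 16]);
translate([1447, 149, 412]) cube([84, 985, 16]);
translate([1592, 149, 412]) cube([84, 985, 16]);
translate([1737, 149, 412]) cube([84, 985, 16]);
translate([1882, 149, 412]) cube([84, 985, 16]);
translate([2027, 149, 412]) cube([84, 985, 16]);
translate([2172, 149, 412]) cube([84, 985, 16]);


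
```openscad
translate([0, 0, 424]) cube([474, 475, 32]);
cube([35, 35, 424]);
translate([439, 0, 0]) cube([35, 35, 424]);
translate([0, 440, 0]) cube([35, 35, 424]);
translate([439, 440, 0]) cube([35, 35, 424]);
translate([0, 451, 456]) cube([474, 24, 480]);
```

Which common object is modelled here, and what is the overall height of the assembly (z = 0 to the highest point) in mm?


A chair. The overall height is 936 mm.

A slab on four corner posts with a tall panel at the back — a chair. The seat slab sits at z = 424 with thickness 32, and the 480 mm backrest starts at the seat top, so the overall height is 424 + 32 + 480 = 936 mm.


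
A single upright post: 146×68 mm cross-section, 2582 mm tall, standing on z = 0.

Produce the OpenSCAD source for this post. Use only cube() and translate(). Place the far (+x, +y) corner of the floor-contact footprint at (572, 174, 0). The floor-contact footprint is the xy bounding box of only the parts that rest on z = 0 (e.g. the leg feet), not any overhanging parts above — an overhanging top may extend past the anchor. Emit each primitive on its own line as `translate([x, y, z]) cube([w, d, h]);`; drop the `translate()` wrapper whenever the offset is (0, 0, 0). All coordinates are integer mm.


translate([426, 106, 0]) cube([146, 68, 2582]);


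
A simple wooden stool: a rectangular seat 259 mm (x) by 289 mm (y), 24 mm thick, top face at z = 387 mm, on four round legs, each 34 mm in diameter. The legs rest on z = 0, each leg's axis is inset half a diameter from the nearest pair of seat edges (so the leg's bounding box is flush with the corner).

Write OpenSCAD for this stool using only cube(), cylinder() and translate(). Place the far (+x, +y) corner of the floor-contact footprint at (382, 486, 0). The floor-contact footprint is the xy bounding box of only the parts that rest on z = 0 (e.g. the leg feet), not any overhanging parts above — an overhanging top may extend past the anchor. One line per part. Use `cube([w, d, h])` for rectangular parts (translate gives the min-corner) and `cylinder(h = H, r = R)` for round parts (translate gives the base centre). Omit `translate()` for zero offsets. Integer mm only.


// leg_h = 387 - 24 = 363
translate([123, 197, 363]) cube([259, 289, 24]);
translate([140, 214, 0]) cylinder(h = 363, r = 17);
translate([365, 214, 0]) cylinder(h = 363, r = 17);
translate([140, 469, 0]) cylinder(h = 363, r = 17);
translate([365, 469, 0]) cylinder(h = 363, r = 17);


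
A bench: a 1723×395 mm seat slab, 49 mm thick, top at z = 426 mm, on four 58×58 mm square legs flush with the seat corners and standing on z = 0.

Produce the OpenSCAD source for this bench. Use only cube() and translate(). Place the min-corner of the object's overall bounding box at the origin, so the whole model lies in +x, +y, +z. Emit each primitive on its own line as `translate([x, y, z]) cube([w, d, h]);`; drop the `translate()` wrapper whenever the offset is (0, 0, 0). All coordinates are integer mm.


translate([0, 0, 377]) cube([1723, 395, 49]);
cube([58, 58, 377]);
translate([0, 337, 0]) cube([58, 58, 377]);
translate([1665, 0, 0]) cube([58, 58, 377]);
translate([1665, 337, 0]) cube([58, 58, 377]);


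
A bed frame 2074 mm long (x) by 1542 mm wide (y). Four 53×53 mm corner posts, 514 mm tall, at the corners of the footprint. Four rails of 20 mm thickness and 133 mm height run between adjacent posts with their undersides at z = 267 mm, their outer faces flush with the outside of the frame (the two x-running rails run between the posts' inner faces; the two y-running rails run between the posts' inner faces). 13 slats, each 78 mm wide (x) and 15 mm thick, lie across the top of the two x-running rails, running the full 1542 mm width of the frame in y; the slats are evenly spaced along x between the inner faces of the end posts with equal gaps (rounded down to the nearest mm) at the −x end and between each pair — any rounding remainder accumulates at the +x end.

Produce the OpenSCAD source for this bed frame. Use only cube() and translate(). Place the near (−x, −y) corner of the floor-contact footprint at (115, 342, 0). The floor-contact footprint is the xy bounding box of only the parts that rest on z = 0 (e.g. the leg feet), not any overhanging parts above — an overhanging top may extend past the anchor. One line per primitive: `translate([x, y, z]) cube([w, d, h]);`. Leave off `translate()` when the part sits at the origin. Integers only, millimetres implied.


// slat z = rail_z + rail_h = 267 + 133 = 400
// slat gap = ⌊(1968 − 13·78) / 14⌋ = 68
translate([115, 342, 0]) cube([53, 53, 514]);
translate([115, 1831, 0]) cube([53, 53, 514]);
translate([2136, 342, 0]) cube([53, 53, 514]);
translate([2136, 1831, 0]) cube([53, 53, 514]);
translate([168, 342, 267]) cube([1968, 20, 133]);
translate([168, 1864, 267]) cube([1968, 20, 133]);
translate([115, 395, 267]) cube([20, 1436, 133]);
translate([2169, 395, 267]) cube([20, 1436, 133]);
translate([236, 342, 400]) cube([78, 1542, 15]);
translate([382, 342, 400]) cube([78, 1542, 15]);
translate([528, 342, 400]) cube([78, 1542, 15]);
translate([674, 342, 400]) cube([78, 1542, 15]);
translate([820, 342, 400]) cube([78, 1542, 15]);
translate([966, 342, 400]) cube([78, 1542, 15]);
translate([1112, 342, 400]) cube([78, 1542, 15]);
translate([1258, 342, 400]) cube([78, 1542, 15]);
translate([1404, 342, 400]) cube([78, 1542, 15]);
translate([1550, 342, 400]) cube([78, 1542, 15]);
translate([1696, 342, 400]) cube([78, 1542, 15]);
translate([1842, 342, 400]) cube([78, 1542, 15]);
translate([1988, 342, 400]) cube([78, 1542, 15]);


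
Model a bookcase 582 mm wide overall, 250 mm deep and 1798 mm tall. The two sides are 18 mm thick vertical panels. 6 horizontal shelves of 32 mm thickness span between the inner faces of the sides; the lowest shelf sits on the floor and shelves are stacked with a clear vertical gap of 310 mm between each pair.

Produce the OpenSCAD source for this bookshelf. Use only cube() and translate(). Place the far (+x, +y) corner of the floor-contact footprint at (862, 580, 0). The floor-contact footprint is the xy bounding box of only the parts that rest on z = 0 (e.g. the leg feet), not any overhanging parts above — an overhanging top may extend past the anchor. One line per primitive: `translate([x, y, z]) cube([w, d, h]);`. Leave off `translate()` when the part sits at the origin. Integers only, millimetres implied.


translate([280, 330, 0]) cube([18, 250, 1798]);
translate([844, 330, 0]) cube([18, 250, 1798]);
translate([298, 330, 0]) cube([546, 250, 32]);
translate([298, 330, 342]) cube([546, 250, 32]);
translate([298, 330, 684]) cube([546, 250, 32]);
translate([298, 330, 1026]) cube([546, 250, 32]);
translate([298, 330, 1368]) cube([546, 250, 32]);
translate([298, 330, 1710]) cube([546, 250, 32]);


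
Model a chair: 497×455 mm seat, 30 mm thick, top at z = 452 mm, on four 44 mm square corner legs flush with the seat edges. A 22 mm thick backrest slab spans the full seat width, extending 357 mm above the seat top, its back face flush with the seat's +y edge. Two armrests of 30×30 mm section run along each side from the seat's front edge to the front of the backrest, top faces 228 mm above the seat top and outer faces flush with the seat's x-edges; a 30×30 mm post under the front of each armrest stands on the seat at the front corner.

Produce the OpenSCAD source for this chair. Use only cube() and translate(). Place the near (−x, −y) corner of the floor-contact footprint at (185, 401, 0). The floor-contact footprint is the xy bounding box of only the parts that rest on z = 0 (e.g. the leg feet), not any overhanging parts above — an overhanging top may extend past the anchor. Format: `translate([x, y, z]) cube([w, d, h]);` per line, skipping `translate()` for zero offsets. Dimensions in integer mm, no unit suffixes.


translate([185, 401, 422]) cube([497, 455, 30]);
translate([185, 401, 0]) cube([44, 44, 422]);
translate([638, 401, 0]) cube([44, 44, 422]);
translate([185, 812, 0]) cube([44, 44, 422]);
translate([638, 812, 0]) cube([44, 44, 422]);
translate([185, 834, 452]) cube([497, 22, 357]);
translate([185, 401, 650]) cube([30, 433, 30]);
translate([652, 401, 650]) cube([30, 433, 30]);
translate([185, 401, 452]) cube([30, 30, 198]);
translate([652, 401, 452]) cube([30, 30, 198]);


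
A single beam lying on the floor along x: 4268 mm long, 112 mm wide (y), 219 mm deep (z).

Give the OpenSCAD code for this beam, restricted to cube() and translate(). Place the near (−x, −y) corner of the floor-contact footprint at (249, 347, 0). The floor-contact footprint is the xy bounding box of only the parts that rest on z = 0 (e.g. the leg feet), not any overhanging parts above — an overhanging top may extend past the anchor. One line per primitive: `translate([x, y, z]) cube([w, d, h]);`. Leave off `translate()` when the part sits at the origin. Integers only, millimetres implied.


translate([249, 347, 0]) cube([4268, 112, 219]);


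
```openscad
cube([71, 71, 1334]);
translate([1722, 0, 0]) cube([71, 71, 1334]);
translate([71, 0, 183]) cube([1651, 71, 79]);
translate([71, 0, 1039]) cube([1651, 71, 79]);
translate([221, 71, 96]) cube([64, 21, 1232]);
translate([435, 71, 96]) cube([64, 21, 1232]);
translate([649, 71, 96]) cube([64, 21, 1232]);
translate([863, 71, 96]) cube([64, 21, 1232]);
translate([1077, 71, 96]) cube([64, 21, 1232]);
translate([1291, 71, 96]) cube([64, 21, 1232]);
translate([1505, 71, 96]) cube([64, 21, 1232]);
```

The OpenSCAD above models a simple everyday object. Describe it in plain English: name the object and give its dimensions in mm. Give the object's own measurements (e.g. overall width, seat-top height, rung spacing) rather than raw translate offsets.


A fence section. Two 71×71 mm posts, 1334 mm tall, stand on the floor with a clear span of 1651 mm between their inner faces. Two horizontal rails of 71×79 mm section span the gap between the posts with their undersides at z = 183 mm and z = 1039 mm, flush with the posts' −y face. 7 pickets, each 64 mm wide, 21 mm thick and 1232 mm tall, are fixed to the +y face of the rails with their bottoms at z = 96 mm, spaced across the span with a 150 mm gap after the −x post and between neighbouring pickets, with 153 mm left before the +x post.


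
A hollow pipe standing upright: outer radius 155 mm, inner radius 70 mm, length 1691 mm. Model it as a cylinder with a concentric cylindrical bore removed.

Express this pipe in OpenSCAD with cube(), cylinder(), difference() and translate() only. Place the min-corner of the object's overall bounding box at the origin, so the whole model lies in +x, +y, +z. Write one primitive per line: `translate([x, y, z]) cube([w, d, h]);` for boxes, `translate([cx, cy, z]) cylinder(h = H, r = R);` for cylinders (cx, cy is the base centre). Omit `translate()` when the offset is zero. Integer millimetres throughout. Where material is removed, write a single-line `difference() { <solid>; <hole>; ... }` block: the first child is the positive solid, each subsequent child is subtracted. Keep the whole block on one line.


difference() { translate([155, 155, 0]) cylinder(h = 1691, r = 155); translate([155, 155, 0]) cylinder(h = 1691, r = 70); }


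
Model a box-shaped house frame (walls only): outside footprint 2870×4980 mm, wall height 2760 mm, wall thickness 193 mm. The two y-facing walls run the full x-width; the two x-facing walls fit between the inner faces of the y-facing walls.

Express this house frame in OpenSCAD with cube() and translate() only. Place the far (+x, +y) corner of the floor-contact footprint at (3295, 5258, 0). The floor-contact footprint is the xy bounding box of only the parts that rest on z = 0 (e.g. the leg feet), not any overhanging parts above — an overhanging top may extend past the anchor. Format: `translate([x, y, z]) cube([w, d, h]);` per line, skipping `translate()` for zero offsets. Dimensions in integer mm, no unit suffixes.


translate([425, 278, 0]) cube([2870, 193, 2760]);
translate([425, 5065, 0]) cube([2870, 193, 2760]);
translate([425, 471, 0]) cube([193, 4594, 2760]);
translate([3102, 471, 0]) cube([193, 4594, 2760]);


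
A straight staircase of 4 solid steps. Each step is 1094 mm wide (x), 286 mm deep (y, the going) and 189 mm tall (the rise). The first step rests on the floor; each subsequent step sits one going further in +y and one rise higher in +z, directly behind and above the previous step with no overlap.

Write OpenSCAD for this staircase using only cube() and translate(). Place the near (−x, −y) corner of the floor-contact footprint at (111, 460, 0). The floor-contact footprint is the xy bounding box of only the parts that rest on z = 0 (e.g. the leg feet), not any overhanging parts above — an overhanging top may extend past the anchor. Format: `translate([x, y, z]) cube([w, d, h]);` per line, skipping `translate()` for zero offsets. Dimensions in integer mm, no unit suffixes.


translate([111, 460, 0]) cube([1094, 286, 189]);
translate([111, 746, 189]) cube([1094, 286, 189]);
translate([111, 1032, 378]) cube([1094, 286, 189]);
translate([111, 1318, 567]) cube([1094, 286, 189]);


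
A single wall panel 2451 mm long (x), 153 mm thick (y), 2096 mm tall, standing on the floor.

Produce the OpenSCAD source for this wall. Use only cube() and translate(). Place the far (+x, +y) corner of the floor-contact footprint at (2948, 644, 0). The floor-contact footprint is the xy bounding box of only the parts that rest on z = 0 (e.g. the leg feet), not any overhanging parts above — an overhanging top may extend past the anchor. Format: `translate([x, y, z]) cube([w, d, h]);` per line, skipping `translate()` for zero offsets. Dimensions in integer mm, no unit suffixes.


translate([497, 491, 0]) cube([2451, 153, 2096]);


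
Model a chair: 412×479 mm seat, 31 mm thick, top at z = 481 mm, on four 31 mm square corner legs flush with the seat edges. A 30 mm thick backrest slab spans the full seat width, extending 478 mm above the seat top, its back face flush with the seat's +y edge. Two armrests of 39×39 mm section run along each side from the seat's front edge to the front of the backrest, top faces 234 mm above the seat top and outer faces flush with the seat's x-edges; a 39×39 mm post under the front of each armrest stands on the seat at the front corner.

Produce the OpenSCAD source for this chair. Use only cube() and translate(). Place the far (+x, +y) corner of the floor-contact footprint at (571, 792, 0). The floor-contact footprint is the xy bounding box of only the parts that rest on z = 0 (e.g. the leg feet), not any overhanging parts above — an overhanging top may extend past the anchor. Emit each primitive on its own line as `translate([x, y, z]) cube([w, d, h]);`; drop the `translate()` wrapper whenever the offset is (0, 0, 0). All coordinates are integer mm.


translate([159, 313, 450]) cube([412, 479, 31]);
translate([159, 313, 0]) cube([31, 31, 450]);
translate([540, 313, 0]) cube([31, 31, 450]);
translate([159, 761, 0]) cube([31, 31, 450]);
translate([540, 761, 0]) cube([31, 31, 450]);
translate([159, 762, 481]) cube([412, 30, 478]);
translate([159, 313, 676]) cube([39, 449, 39]);
translate([532, 313, 676]) cube([39, 449, 39]);
translate([159, 313, 481]) cube([39, 39, 195]);
translate([532, 313, 481]) cube([39, 39, 195]);


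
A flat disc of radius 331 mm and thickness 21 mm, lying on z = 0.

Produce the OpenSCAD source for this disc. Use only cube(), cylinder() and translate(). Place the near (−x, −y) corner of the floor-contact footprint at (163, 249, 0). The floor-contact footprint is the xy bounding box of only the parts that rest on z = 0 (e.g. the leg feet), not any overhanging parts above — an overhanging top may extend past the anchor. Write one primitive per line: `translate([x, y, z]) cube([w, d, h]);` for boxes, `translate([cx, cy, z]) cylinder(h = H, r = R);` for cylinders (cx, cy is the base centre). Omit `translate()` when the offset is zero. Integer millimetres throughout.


translate([494, 580, 0]) cylinder(h = 21, r = 331);


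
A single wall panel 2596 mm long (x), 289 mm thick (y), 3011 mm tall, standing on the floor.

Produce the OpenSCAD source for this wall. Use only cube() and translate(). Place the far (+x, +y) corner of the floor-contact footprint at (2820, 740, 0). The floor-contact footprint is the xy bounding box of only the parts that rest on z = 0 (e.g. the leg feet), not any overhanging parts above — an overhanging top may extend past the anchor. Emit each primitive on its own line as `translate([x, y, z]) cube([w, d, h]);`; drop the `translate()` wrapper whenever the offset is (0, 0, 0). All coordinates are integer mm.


translate([224, 451, 0]) cube([2596, 289, 3011]);


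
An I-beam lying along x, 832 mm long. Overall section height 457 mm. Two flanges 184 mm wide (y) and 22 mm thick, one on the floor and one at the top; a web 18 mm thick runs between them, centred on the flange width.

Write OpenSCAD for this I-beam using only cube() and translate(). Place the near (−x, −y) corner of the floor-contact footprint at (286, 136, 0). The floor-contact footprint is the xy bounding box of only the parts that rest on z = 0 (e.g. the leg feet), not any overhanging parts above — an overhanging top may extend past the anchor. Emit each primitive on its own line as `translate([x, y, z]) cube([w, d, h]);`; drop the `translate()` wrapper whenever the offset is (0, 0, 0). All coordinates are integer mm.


translate([286, 136, 0]) cube([832, 184, 22]);
translate([286, 219, 22]) cube([832, 18, 413]);
translate([286, 136, 435]) cube([832, 184, 22]);


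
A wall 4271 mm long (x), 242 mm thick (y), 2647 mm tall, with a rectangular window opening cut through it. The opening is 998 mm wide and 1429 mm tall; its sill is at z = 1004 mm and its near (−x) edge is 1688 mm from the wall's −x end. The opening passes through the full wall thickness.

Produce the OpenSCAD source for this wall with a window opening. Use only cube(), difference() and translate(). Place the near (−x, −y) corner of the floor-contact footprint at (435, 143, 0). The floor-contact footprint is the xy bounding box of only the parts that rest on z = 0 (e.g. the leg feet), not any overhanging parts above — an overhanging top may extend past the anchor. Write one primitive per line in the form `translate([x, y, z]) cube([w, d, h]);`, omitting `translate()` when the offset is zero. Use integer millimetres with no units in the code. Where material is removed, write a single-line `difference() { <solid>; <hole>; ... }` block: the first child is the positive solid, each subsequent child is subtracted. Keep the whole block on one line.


difference() { translate([435, 143, 0]) cube([4271, 242, 2647]); translate([2123, 143, 1004]) cube([998, 242, 1429]); }


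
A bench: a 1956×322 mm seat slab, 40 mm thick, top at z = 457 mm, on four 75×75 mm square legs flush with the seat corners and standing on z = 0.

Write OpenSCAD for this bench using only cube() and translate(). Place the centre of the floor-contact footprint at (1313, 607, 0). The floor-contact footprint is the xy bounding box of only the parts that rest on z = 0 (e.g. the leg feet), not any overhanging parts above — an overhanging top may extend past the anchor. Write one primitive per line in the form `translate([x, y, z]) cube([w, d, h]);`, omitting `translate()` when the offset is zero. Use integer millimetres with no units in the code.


translate([335, 446, 417]) cube([1956, 322, 40]);
translate([335, 446, 0]) cube([75, 75, 417]);
translate([335, 693, 0]) cube([75, 75, 417]);
translate([2216, 446, 0]) cube([75, 75, 417]);
translate([2216, 693, 0]) cube([75, 75, 417]);


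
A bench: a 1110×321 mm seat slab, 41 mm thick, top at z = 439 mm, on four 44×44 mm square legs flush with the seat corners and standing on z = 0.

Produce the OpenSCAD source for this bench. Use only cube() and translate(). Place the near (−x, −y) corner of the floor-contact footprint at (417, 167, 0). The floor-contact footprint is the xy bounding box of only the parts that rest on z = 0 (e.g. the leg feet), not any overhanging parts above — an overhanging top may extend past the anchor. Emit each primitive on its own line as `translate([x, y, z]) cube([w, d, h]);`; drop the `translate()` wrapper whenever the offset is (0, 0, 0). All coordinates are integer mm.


// leg_h = 439 − 41 = 398
translate([417, 167, 398]) cube([1110, 321, 41]);
translate([417, 167, 0]) cube([44, 44, 398]);
translate([417, 444, 0]) cube([44, 44, 398]);
translate([1483, 167, 0]) cube([44, 44, 398]);
translate([1483, 444, 0]) cube([44, 44, 398]);


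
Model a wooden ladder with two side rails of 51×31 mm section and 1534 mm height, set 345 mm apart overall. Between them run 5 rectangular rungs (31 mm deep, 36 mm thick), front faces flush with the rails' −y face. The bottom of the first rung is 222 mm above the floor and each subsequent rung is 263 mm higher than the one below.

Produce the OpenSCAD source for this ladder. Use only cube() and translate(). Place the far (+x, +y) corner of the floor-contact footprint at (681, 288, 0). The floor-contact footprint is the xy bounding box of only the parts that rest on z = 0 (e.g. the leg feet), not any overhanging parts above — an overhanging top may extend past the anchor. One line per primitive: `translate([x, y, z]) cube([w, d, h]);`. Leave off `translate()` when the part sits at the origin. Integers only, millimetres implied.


translate([336, 257, 0]) cube([51, 31, 1534]);
translate([630, 257, 0]) cube([51, 31, 1534]);
translate([387, 257, 222]) cube([243, 31, 36]);
translate([387, 257, 485]) cube([243, 31, 36]);
translate([387, 257, 748]) cube([243, 31, 36]);
translate([387, 257, 1011]) cube([243, 31, 36]);
translate([387, 257, 1274]) cube([243, 31, 36]);


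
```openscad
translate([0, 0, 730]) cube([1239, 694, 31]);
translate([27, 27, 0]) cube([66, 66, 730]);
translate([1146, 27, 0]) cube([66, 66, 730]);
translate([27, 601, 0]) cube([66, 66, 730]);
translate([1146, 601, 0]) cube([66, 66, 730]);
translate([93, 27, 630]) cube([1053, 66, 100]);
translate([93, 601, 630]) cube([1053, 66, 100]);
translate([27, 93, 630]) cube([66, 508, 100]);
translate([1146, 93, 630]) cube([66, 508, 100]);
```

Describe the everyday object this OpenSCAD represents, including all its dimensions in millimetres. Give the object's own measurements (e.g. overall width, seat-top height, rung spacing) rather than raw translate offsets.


A rectangular dining table. The top is 1239×694×31 mm with its upper surface at z = 761 mm. It stands on four 66×66 mm square legs, each inset 27 mm from the nearest pair of top edges, running from the floor to the underside of the top. Four apron rails, 66 mm thick and 100 mm tall, run between adjacent legs with their top edges flush with the underside of the top and their outer faces flush with the legs' outer faces.


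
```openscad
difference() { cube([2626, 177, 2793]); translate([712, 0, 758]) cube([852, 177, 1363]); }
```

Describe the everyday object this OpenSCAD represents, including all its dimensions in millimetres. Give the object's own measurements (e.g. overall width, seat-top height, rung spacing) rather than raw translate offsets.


A wall 2626 mm long (x), 177 mm thick (y), 2793 mm tall, with a rectangular window opening cut through it. The opening is 852 mm wide and 1363 mm tall; its sill is at z = 758 mm and its near (−x) edge is 712 mm from the wall's −x end. The opening passes through the full wall thickness.


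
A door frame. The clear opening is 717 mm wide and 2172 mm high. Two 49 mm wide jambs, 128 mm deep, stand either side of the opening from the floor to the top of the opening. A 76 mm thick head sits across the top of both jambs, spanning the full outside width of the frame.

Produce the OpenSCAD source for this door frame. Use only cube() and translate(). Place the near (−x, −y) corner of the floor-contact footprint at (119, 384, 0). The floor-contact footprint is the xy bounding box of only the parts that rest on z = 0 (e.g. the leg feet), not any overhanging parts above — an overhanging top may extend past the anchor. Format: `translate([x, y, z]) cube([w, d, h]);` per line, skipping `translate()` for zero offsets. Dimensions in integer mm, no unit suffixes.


translate([119, 384, 0]) cube([49, 128, 2172]);
translate([885, 384, 0]) cube([49, 128, 2172]);
translate([119, 384, 2172]) cube([815, 128, 76]);


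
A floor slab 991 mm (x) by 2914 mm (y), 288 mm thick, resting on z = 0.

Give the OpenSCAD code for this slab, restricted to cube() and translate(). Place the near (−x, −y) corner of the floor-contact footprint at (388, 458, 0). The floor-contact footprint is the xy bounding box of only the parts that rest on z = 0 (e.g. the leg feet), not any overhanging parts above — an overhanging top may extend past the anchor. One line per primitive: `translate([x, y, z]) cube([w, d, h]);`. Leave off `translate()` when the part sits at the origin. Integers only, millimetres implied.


translate([388, 458, 0]) cube([991, 2914, 288]);


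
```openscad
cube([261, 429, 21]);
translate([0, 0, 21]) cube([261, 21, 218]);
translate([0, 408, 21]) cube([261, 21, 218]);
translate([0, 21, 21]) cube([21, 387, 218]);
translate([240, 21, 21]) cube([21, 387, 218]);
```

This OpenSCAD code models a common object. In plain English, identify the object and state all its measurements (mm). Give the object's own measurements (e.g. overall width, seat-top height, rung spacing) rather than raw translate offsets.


An open-topped rectangular box: outside dimensions 261×429×239 mm, with a uniform wall and base thickness of 21 mm. The base is a full 261×429 slab on the floor; four walls sit on top of the base. The front and back walls (the −y and +y sides) span the full width; the two side walls fit between them.


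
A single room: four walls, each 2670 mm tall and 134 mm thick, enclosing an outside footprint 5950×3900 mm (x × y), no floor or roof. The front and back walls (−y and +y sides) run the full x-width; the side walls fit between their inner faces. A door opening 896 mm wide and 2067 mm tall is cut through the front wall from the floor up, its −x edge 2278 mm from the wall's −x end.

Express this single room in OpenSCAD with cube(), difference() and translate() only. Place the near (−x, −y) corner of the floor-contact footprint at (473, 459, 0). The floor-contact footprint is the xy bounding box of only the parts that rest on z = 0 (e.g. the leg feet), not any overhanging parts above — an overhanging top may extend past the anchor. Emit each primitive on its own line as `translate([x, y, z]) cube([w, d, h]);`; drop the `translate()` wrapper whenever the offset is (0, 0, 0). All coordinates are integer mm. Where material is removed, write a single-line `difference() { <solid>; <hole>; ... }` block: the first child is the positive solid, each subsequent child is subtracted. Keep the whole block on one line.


difference() { translate([473, 459, 0]) cube([5950, 134, 2670]); translate([2751, 459, 0]) cube([896, 134, 2067]); }
translate([473, 4225, 0]) cube([5950, 134, 2670]);
translate([473, 593, 0]) cube([134, 3632, 2670]);
translate([6289, 593, 0]) cube([134, 3632, 2670]);


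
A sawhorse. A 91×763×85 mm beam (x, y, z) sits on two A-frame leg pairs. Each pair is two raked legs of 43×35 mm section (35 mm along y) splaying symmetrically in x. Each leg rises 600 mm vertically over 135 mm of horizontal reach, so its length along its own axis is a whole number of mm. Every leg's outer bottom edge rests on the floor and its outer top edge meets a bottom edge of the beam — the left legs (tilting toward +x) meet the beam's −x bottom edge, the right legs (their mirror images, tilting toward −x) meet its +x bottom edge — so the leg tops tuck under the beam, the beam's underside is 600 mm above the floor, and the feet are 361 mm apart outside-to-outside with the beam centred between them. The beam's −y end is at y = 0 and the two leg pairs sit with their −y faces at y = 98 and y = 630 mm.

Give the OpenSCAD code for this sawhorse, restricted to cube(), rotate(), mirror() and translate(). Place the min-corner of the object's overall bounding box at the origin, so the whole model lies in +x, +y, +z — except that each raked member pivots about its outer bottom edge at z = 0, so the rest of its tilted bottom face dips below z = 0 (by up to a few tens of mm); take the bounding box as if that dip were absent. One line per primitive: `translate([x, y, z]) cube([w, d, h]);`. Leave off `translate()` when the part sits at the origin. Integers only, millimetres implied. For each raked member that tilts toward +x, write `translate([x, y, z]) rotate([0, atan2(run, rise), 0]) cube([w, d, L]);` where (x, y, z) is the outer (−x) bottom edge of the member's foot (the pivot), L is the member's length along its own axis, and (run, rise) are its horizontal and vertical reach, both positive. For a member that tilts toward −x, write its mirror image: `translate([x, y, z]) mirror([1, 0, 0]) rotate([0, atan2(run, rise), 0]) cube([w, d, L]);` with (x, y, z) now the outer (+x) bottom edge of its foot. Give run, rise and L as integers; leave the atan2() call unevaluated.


translate([135, 0, 600]) cube([91, 763, 85]);
translate([0, 98, 0]) rotate([0, atan2(135, 600), 0]) cube([43, 35, 615]);
translate([361, 98, 0]) mirror([1, 0, 0]) rotate([0, atan2(135, 600), 0]) cube([43, 35, 615]);
translate([0, 630, 0]) rotate([0, atan2(135, 600), 0]) cube([43, 35, 615]);
translate([361, 630, 0]) mirror([1, 0, 0]) rotate([0, atan2(135, 600), 0]) cube([43, 35, 615]);


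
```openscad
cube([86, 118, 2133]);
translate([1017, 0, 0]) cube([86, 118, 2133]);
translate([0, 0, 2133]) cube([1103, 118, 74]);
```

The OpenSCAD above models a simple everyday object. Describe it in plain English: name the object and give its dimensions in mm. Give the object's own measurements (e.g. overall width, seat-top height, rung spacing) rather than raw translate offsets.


A door frame. The clear opening is 931 mm wide and 2133 mm high. Two 86 mm wide jambs, 118 mm deep, stand either side of the opening from the floor to the top of the opening. A 74 mm thick head sits across the top of both jambs, spanning the full outside width of the frame.


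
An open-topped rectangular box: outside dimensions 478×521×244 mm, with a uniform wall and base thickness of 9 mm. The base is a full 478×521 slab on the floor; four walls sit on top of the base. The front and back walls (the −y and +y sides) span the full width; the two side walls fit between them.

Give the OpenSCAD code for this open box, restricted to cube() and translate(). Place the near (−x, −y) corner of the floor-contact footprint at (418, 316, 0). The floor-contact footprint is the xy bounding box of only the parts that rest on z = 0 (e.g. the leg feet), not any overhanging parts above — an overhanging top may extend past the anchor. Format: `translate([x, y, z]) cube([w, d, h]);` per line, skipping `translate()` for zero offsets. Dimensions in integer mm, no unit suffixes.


translate([418, 316, 0]) cube([478, 521, 9]);
translate([418, 316, 9]) cube([478, 9, 235]);
translate([418, 828, 9]) cube([478, 9, 235]);
translate([418, 325, 9]) cube([9, 503, 235]);
translate([887, 325, 9]) cube([9, 503, 235]);


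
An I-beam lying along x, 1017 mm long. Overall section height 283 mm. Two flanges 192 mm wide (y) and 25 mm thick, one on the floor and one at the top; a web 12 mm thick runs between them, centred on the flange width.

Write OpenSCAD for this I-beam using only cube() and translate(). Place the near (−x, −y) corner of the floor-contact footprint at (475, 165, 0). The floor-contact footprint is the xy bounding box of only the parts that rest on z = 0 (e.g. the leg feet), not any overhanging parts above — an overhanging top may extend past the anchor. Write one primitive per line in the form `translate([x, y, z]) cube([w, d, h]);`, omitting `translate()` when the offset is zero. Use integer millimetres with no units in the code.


translate([475, 165, 0]) cube([1017, 192, 25]);
translate([475, 255, 25]) cube([1017, 12, 233]);
translate([475, 165, 258]) cube([1017, 192, 25]);


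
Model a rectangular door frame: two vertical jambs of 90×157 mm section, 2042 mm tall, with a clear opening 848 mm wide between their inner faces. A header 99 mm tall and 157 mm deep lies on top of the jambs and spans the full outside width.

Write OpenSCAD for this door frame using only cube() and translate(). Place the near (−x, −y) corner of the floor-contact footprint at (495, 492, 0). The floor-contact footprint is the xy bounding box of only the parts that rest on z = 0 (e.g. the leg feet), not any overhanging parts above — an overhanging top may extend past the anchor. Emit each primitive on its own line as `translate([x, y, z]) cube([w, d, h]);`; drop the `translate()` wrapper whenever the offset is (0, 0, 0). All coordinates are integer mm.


translate([495, 492, 0]) cube([90, 157, 2042]);
translate([1433, 492, 0]) cube([90, 157, 2042]);
translate([495, 492, 2042]) cube([1028, 157, 99]);


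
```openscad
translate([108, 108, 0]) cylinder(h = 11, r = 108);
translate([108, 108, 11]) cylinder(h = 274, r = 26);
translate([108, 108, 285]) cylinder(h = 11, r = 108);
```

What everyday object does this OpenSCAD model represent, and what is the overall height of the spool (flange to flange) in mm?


A spool. The overall height is 296 mm.

Three coaxial cylinders, large–small–large — a spool. Two 11 mm flanges and a 274 mm core give 11 + 274 + 11 = 296 mm.


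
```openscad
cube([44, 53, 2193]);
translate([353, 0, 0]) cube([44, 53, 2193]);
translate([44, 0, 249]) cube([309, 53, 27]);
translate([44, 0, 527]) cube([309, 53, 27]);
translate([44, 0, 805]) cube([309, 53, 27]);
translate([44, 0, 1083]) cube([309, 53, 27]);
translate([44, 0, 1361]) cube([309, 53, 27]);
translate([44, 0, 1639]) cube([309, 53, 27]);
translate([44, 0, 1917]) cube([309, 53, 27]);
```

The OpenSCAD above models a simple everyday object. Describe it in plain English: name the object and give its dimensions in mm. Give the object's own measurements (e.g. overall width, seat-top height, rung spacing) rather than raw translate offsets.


A straight ladder. Two 44×53 mm vertical rails, 2193 mm tall, stand 397 mm apart (outside-to-outside) with their front faces coplanar on the −y side. 7 rungs, each 53 mm deep and 27 mm tall, span between the inner faces of the rails, front faces flush with the rails. The lowest rung's underside is at z = 249 mm and rungs are spaced 278 mm apart (underside to underside).
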